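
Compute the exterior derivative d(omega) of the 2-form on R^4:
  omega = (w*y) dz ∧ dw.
d(omega) = (w) dy ∧ dz ∧ dw

For a 2-form omega = sum_{i<j} g_{ij} dx_i ∧ dx_j, the exterior derivative is
  d(omega) = sum_{i<j} d(g_{ij}) ∧ dx_i ∧ dx_j = sum_{i<j, k} (∂g_{ij}/∂x_k) dx_k ∧ dx_i ∧ dx_j.
Expand each term, using dx_k ∧ dx_i ∧ dx_j = sgn(permutation) dx_{(a)} ∧ dx_{(b)} ∧ dx_{(c)} with (a < b < c) sorted:
  d(w*y) includes (∂/∂y)(w*y) dy = (w) dy, which multiplied by dz ∧ dw gives (w) dy ∧ dz ∧ dw
Collecting like 3-forms: d(omega) = (w) dy ∧ dz ∧ dw.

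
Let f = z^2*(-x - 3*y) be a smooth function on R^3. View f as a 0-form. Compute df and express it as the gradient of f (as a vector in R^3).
df = (-z^2) dx + (-3*z^2) dy + (2*z*(-x - 3*y)) dz; grad f = (-z^2, -3*z^2, 2*z*(-x - 3*y))

For a 0-form f, d f = (∂f/∂x) dx + (∂f/∂y) dy + (∂f/∂z) dz. The components of the vector representation are exactly the entries of grad f in Cartesian coordinates:
  ∂f/∂x = -z^2
  ∂f/∂y = -3*z^2
  ∂f/∂z = 2*z*(-x - 3*y).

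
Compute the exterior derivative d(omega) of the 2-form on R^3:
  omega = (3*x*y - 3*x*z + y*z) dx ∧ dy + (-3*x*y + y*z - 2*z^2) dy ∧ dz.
d(omega) = (-3*x - 2*y) dx ∧ dy ∧ dz

For a 2-form omega = sum_{i<j} g_{ij} dx_i ∧ dx_j, the exterior derivative is
  d(omega) = sum_{i<j} d(g_{ij}) ∧ dx_i ∧ dx_j = sum_{i<j, k} (∂g_{ij}/∂x_k) dx_k ∧ dx_i ∧ dx_j.
Expand each term, using dx_k ∧ dx_i ∧ dx_j = sgn(permutation) dx_{(a)} ∧ dx_{(b)} ∧ dx_{(c)} with (a < b < c) sorted:
  d(3*x*y - 3*x*z + y*z) includes (∂/∂z)(3*x*y - 3*x*z + y*z) dz = (-3*x + y) dz, which multiplied by dx ∧ dy gives (-3*x + y) dx ∧ dy ∧ dz
  d(-3*x*y + y*z - 2*z^2) includes (∂/∂x)(-3*x*y + y*z - 2*z^2) dx = (-3*y) dx, which multiplied by dy ∧ dz gives (-3*y) dx ∧ dy ∧ dz
Collecting like 3-forms: d(omega) = (-3*x - 2*y) dx ∧ dy ∧ dz.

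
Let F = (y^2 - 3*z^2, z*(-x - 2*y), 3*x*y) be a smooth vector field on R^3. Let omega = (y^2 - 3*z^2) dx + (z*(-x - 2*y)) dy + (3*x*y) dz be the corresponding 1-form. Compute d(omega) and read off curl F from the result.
d(omega) = (4*x + 2*y) dy ∧ dz + (-3*y - 6*z) dz ∧ dx + (-2*y - z) dx ∧ dy; curl F = (4*x + 2*y, -3*y - 6*z, -2*y - z)

d omega = sum_{i<j} (∂f_j/∂x_i - ∂f_i/∂x_j) dx_i ∧ dx_j. Under the identification (dy ∧ dz, dz ∧ dx, dx ∧ dy) ↔ (e_x, e_y, e_z), the coefficients are exactly the components of curl F. Compute:
  ∂R/∂y - ∂Q/∂z = (3*x) - (-x - 2*y) = 4*x + 2*y
  ∂P/∂z - ∂R/∂x = (-6*z) - (3*y) = -3*y - 6*z
  ∂Q/∂x - ∂P/∂y = (-z) - (2*y) = -2*y - z.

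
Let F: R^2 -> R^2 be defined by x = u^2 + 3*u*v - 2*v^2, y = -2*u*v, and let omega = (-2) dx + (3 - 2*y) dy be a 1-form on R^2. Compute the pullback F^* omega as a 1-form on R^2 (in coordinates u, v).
F^* omega = (-8*u*v^2 - 4*u - 12*v) du + (-8*u^2*v - 12*u + 8*v) dv

Using F^*(f dg) = (f ∘ F) d(g ∘ F), substitute each coordinate x_i by F_i(u, v) in f_i, and replace dx_i by d F_i = (∂F_i/∂u) du + (∂F_i/∂v) dv.
  For the x component: f_1(F) = -2; d F_1 = (2*u + 3*v) du + (3*u - 4*v) dv
  For the y component: f_2(F) = 4*u*v + 3; d F_2 = (-2*v) du + (-2*u) dv
Combining and collecting du, dv coefficients:
  coeff of du: -8*u*v^2 - 4*u - 12*v
  coeff of dv: -8*u^2*v - 12*u + 8*v
F^* omega = (-8*u*v^2 - 4*u - 12*v) du + (-8*u^2*v - 12*u + 8*v) dv.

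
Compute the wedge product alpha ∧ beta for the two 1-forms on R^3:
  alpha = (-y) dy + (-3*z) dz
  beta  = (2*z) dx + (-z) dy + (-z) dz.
alpha ∧ beta = (2*y*z) dx ∧ dy + (z*(y - 3*z)) dy ∧ dz + (6*z^2) dx ∧ dz

Distribute the wedge, using dx_i ∧ dx_j = -dx_j ∧ dx_i and dx_i ∧ dx_i = 0. For each pair (i, j) with i < j, the coefficient of dx_i ∧ dx_j in alpha ∧ beta is (alpha_i * beta_j - alpha_j * beta_i). Collecting: alpha ∧ beta = (2*y*z) dx ∧ dy + (z*(y - 3*z)) dy ∧ dz + (6*z^2) dx ∧ dz.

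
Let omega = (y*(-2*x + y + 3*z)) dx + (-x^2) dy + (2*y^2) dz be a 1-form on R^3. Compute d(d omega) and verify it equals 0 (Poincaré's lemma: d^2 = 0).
d(d omega) = 0

Step 1: d omega = sum_{i<j} (∂f_j/∂x_i - ∂f_i/∂x_j) dx_i ∧ dx_j:
  coeff of dx ∧ dy: -2*y - 3*z
  coeff of dx ∧ dz: -3*y
  coeff of dy ∧ dz: 4*y
Step 2: Apply d again to each 2-form coefficient. The only possible 3-form in R^3 is dx ∧ dy ∧ dz, with coefficient
  ∂(coeff of dy∧dz)/∂x - ∂(coeff of dx∧dz)/∂y + ∂(coeff of dx∧dy)/∂z
  = ∂/∂x (4*y) - ∂/∂y (-3*y) + ∂/∂z (-2*y - 3*z).
Each of these terms simplifies to sums of mixed partials that cancel in pairs. The result is 0 (by equality of mixed partials for smooth functions — Schwarz / Clairaut).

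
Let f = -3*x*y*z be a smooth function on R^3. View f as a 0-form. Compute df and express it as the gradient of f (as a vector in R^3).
df = (-3*y*z) dx + (-3*x*z) dy + (-3*x*y) dz; grad f = (-3*y*z, -3*x*z, -3*x*y)

For a 0-form f, d f = (∂f/∂x) dx + (∂f/∂y) dy + (∂f/∂z) dz. The components of the vector representation are exactly the entries of grad f in Cartesian coordinates:
  ∂f/∂x = -3*y*z
  ∂f/∂y = -3*x*z
  ∂f/∂z = -3*x*y.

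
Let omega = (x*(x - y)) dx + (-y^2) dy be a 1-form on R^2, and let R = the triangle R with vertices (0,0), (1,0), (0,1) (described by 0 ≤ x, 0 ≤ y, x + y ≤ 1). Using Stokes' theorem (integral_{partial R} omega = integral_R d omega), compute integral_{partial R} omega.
integral_(partial R) omega = 1/6

Stokes: integral_partial_R omega = integral_R d omega with d omega = (∂Q/∂x - ∂P/∂y) dx ∧ dy.
  ∂Q/∂x = 0
  ∂P/∂y = -x
  integrand = ∂Q/∂x - ∂P/∂y = x.
Integrating over R: integral_0^1 integral_0^{1-x} (x) dy dx = 1/6.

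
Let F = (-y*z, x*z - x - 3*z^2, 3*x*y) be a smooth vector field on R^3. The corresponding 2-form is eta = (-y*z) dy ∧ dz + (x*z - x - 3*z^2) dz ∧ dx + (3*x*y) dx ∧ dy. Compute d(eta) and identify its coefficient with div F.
d(eta) = (0) dx ∧ dy ∧ dz; div F = 0

For a 2-form in R^3 of the form above, applying d gives a 3-form with coefficient ∂P/∂x + ∂Q/∂y + ∂R/∂z:
  ∂P/∂x = 0
  ∂Q/∂y = 0
  ∂R/∂z = 0
Sum = 0, which is exactly div F.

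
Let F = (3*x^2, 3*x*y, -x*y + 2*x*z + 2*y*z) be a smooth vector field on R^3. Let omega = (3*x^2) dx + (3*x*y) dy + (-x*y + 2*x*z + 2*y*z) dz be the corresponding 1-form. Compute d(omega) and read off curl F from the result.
d(omega) = (-x + 2*z) dy ∧ dz + (y - 2*z) dz ∧ dx + (3*y) dx ∧ dy; curl F = (-x + 2*z, y - 2*z, 3*y)

d omega = sum_{i<j} (∂f_j/∂x_i - ∂f_i/∂x_j) dx_i ∧ dx_j. Under the identification (dy ∧ dz, dz ∧ dx, dx ∧ dy) ↔ (e_x, e_y, e_z), the coefficients are exactly the components of curl F. Compute:
  ∂R/∂y - ∂Q/∂z = (-x + 2*z) - (0) = -x + 2*z
  ∂P/∂z - ∂R/∂x = (0) - (-y + 2*z) = y - 2*z
  ∂Q/∂x - ∂P/∂y = (3*y) - (0) = 3*y.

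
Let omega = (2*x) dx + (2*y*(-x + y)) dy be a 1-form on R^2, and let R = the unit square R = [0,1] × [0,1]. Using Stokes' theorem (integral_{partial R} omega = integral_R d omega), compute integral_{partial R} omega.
integral_(partial R) omega = -1

Stokes: integral_partial_R omega = integral_R d omega with d omega = (∂Q/∂x - ∂P/∂y) dx ∧ dy.
  ∂Q/∂x = -2*y
  ∂P/∂y = 0
  integrand = ∂Q/∂x - ∂P/∂y = -2*y.
Integrating over R: integral_0^1 integral_0^1 (-2*y) dx dy = -1.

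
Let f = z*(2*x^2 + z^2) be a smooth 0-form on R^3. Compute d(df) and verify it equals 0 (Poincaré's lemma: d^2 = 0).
d(df) = 0

Step 1: df = sum_i (∂f/∂x_i) dx_i = (4*x*z) dx + (0) dy + (2*x^2 + 3*z^2) dz.
Step 2: Apply d again. Using the 1-form formula, the coefficient of dx ∧ dy in d(df) is ∂^2 f/∂x ∂y - ∂^2 f/∂y ∂x = (0) - (0) = 0 (equality of mixed partials for smooth f).
Similarly for dx ∧ dz and dy ∧ dz — all coefficients vanish. So d(df) = 0.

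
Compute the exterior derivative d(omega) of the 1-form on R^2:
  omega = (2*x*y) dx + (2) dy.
d(omega) = (-2*x) dx ∧ dy

For a 1-form omega = sum_i f_i dx_i, the exterior derivative is
  d(omega) = sum_{i < j} (∂f_j/∂x_i - ∂f_i/∂x_j) dx_i ∧ dx_j.
  coefficient of dx ∧ dy: ∂f_2/∂x - ∂f_1/∂y = ∂(2)/∂x - ∂(2*x*y)/∂y = -2*x
Assembling: d(omega) = (-2*x) dx ∧ dy.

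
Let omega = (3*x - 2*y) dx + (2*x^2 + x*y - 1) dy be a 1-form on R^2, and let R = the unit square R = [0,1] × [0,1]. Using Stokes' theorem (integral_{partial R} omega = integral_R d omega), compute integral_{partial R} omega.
integral_(partial R) omega = 9/2

Stokes: integral_partial_R omega = integral_R d omega with d omega = (∂Q/∂x - ∂P/∂y) dx ∧ dy.
  ∂Q/∂x = 4*x + y
  ∂P/∂y = -2
  integrand = ∂Q/∂x - ∂P/∂y = 4*x + y + 2.
Integrating over R: integral_0^1 integral_0^1 (4*x + y + 2) dx dy = 9/2.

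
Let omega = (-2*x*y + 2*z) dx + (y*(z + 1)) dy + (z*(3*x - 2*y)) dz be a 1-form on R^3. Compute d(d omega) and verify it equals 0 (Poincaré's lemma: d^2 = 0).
d(d omega) = 0

Step 1: d omega = sum_{i<j} (∂f_j/∂x_i - ∂f_i/∂x_j) dx_i ∧ dx_j:
  coeff of dx ∧ dy: 2*x
  coeff of dx ∧ dz: 3*z - 2
  coeff of dy ∧ dz: -y - 2*z
Step 2: Apply d again to each 2-form coefficient. The only possible 3-form in R^3 is dx ∧ dy ∧ dz, with coefficient
  ∂(coeff of dy∧dz)/∂x - ∂(coeff of dx∧dz)/∂y + ∂(coeff of dx∧dy)/∂z
  = ∂/∂x (-y - 2*z) - ∂/∂y (3*z - 2) + ∂/∂z (2*x).
Each of these terms simplifies to sums of mixed partials that cancel in pairs. The result is 0 (by equality of mixed partials for smooth functions — Schwarz / Clairaut).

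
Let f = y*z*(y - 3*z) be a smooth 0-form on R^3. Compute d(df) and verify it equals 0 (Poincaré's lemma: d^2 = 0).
d(df) = 0

Step 1: df = sum_i (∂f/∂x_i) dx_i = (0) dx + (z*(2*y - 3*z)) dy + (y*(y - 6*z)) dz.
Step 2: Apply d again. Using the 1-form formula, the coefficient of dx ∧ dy in d(df) is ∂^2 f/∂x ∂y - ∂^2 f/∂y ∂x = (0) - (0) = 0 (equality of mixed partials for smooth f).
Similarly for dx ∧ dz and dy ∧ dz — all coefficients vanish. So d(df) = 0.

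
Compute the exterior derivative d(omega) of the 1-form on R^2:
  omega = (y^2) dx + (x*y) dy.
d(omega) = (-y) dx ∧ dy

For a 1-form omega = sum_i f_i dx_i, the exterior derivative is
  d(omega) = sum_{i < j} (∂f_j/∂x_i - ∂f_i/∂x_j) dx_i ∧ dx_j.
  coefficient of dx ∧ dy: ∂f_2/∂x - ∂f_1/∂y = ∂(x*y)/∂x - ∂(y^2)/∂y = -y
Assembling: d(omega) = (-y) dx ∧ dy.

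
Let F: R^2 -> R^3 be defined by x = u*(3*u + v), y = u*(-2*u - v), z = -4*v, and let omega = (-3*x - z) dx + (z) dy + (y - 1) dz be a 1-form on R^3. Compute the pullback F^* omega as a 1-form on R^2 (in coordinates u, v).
F^* omega = (-54*u^3 - 27*u^2*v - 3*u*v^2 + 40*u*v + 8*v^2) du + (-9*u^3 - 3*u^2*v + 8*u^2 + 12*u*v + 4) dv

Using F^*(f dg) = (f ∘ F) d(g ∘ F), substitute each coordinate x_i by F_i(u, v) in f_i, and replace dx_i by d F_i = (∂F_i/∂u) du + (∂F_i/∂v) dv.
  For the x component: f_1(F) = -9*u^2 - 3*u*v + 4*v; d F_1 = (6*u + v) du + (u) dv
  For the y component: f_2(F) = -4*v; d F_2 = (-4*u - v) du + (-u) dv
  For the z component: f_3(F) = -2*u^2 - u*v - 1; d F_3 = (0) du + (-4) dv
Combining and collecting du, dv coefficients:
  coeff of du: -54*u^3 - 27*u^2*v - 3*u*v^2 + 40*u*v + 8*v^2
  coeff of dv: -9*u^3 - 3*u^2*v + 8*u^2 + 12*u*v + 4
F^* omega = (-54*u^3 - 27*u^2*v - 3*u*v^2 + 40*u*v + 8*v^2) du + (-9*u^3 - 3*u^2*v + 8*u^2 + 12*u*v + 4) dv.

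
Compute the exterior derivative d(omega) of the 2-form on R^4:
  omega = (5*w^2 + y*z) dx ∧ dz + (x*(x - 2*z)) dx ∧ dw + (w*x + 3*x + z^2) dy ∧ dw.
d(omega) = (-z) dx ∧ dy ∧ dz + (10*w + 2*x) dx ∧ dz ∧ dw + (w + 3) dx ∧ dy ∧ dw + (-2*z) dy ∧ dz ∧ dw

For a 2-form omega = sum_{i<j} g_{ij} dx_i ∧ dx_j, the exterior derivative is
  d(omega) = sum_{i<j} d(g_{ij}) ∧ dx_i ∧ dx_j = sum_{i<j, k} (∂g_{ij}/∂x_k) dx_k ∧ dx_i ∧ dx_j.
Expand each term, using dx_k ∧ dx_i ∧ dx_j = sgn(permutation) dx_{(a)} ∧ dx_{(b)} ∧ dx_{(c)} with (a < b < c) sorted:
  d(5*w^2 + y*z) includes (∂/∂y)(5*w^2 + y*z) dy = (z) dy, which multiplied by dx ∧ dz gives (-z) dx ∧ dy ∧ dz
  d(5*w^2 + y*z) includes (∂/∂w)(5*w^2 + y*z) dw = (10*w) dw, which multiplied by dx ∧ dz gives (10*w) dx ∧ dz ∧ dw
  d(x*(x - 2*z)) includes (∂/∂z)(x*(x - 2*z)) dz = (-2*x) dz, which multiplied by dx ∧ dw gives (2*x) dx ∧ dz ∧ dw
  d(w*x + 3*x + z^2) includes (∂/∂x)(w*x + 3*x + z^2) dx = (w + 3) dx, which multiplied by dy ∧ dw gives (w + 3) dx ∧ dy ∧ dw
  d(w*x + 3*x + z^2) includes (∂/∂z)(w*x + 3*x + z^2) dz = (2*z) dz, which multiplied by dy ∧ dw gives (-2*z) dy ∧ dz ∧ dw
Collecting like 3-forms: d(omega) = (-z) dx ∧ dy ∧ dz + (10*w + 2*x) dx ∧ dz ∧ dw + (w + 3) dx ∧ dy ∧ dw + (-2*z) dy ∧ dz ∧ dw.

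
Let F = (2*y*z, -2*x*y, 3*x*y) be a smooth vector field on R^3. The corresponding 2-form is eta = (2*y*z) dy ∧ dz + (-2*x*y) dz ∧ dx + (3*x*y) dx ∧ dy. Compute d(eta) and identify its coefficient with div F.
d(eta) = (-2*x) dx ∧ dy ∧ dz; div F = -2*x

For a 2-form in R^3 of the form above, applying d gives a 3-form with coefficient ∂P/∂x + ∂Q/∂y + ∂R/∂z:
  ∂P/∂x = 0
  ∂Q/∂y = -2*x
  ∂R/∂z = 0
Sum = -2*x, which is exactly div F.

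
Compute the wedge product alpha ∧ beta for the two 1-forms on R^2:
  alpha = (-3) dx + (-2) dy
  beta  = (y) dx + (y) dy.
alpha ∧ beta = (-y) dx ∧ dy

Distribute the wedge, using dx_i ∧ dx_j = -dx_j ∧ dx_i and dx_i ∧ dx_i = 0. For each pair (i, j) with i < j, the coefficient of dx_i ∧ dx_j in alpha ∧ beta is (alpha_i * beta_j - alpha_j * beta_i). Collecting: alpha ∧ beta = (-y) dx ∧ dy.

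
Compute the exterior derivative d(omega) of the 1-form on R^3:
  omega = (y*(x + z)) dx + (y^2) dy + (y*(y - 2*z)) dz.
d(omega) = (-x - z) dx ∧ dy + (-y) dx ∧ dz + (2*y - 2*z) dy ∧ dz

For a 1-form omega = sum_i f_i dx_i, the exterior derivative is
  d(omega) = sum_{i < j} (∂f_j/∂x_i - ∂f_i/∂x_j) dx_i ∧ dx_j.
  coefficient of dx ∧ dy: ∂f_2/∂x - ∂f_1/∂y = ∂(y^2)/∂x - ∂(y*(x + z))/∂y = -x - z
  coefficient of dx ∧ dz: ∂f_3/∂x - ∂f_1/∂z = ∂(y*(y - 2*z))/∂x - ∂(y*(x + z))/∂z = -y
  coefficient of dy ∧ dz: ∂f_3/∂y - ∂f_2/∂z = ∂(y*(y - 2*z))/∂y - ∂(y^2)/∂z = 2*y - 2*z
Assembling: d(omega) = (-x - z) dx ∧ dy + (-y) dx ∧ dz + (2*y - 2*z) dy ∧ dz.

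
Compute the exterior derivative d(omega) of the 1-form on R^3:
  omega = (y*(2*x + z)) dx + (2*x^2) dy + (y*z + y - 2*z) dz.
d(omega) = (2*x - z) dx ∧ dy + (-y) dx ∧ dz + (z + 1) dy ∧ dz

For a 1-form omega = sum_i f_i dx_i, the exterior derivative is
  d(omega) = sum_{i < j} (∂f_j/∂x_i - ∂f_i/∂x_j) dx_i ∧ dx_j.
  coefficient of dx ∧ dy: ∂f_2/∂x - ∂f_1/∂y = ∂(2*x^2)/∂x - ∂(y*(2*x + z))/∂y = 2*x - z
  coefficient of dx ∧ dz: ∂f_3/∂x - ∂f_1/∂z = ∂(y*z + y - 2*z)/∂x - ∂(y*(2*x + z))/∂z = -y
  coefficient of dy ∧ dz: ∂f_3/∂y - ∂f_2/∂z = ∂(y*z + y - 2*z)/∂y - ∂(2*x^2)/∂z = z + 1
Assembling: d(omega) = (2*x - z) dx ∧ dy + (-y) dx ∧ dz + (z + 1) dy ∧ dz.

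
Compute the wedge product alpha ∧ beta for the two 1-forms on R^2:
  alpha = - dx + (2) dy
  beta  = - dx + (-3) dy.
alpha ∧ beta = (5) dx ∧ dy

Distribute the wedge, using dx_i ∧ dx_j = -dx_j ∧ dx_i and dx_i ∧ dx_i = 0. For each pair (i, j) with i < j, the coefficient of dx_i ∧ dx_j in alpha ∧ beta is (alpha_i * beta_j - alpha_j * beta_i). Collecting: alpha ∧ beta = (5) dx ∧ dy.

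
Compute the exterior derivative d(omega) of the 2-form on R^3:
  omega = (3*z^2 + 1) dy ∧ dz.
d(omega) = 0

For a 2-form omega = sum_{i<j} g_{ij} dx_i ∧ dx_j, the exterior derivative is
  d(omega) = sum_{i<j} d(g_{ij}) ∧ dx_i ∧ dx_j = sum_{i<j, k} (∂g_{ij}/∂x_k) dx_k ∧ dx_i ∧ dx_j.
Expand each term, using dx_k ∧ dx_i ∧ dx_j = sgn(permutation) dx_{(a)} ∧ dx_{(b)} ∧ dx_{(c)} with (a < b < c) sorted:

Collecting like 3-forms: d(omega) = 0.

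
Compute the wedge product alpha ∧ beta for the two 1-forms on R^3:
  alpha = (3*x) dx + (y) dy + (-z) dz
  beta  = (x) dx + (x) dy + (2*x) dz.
alpha ∧ beta = (x*(3*x - y)) dx ∧ dy + (x*(6*x + z)) dx ∧ dz + (x*(2*y + z)) dy ∧ dz

Distribute the wedge, using dx_i ∧ dx_j = -dx_j ∧ dx_i and dx_i ∧ dx_i = 0. For each pair (i, j) with i < j, the coefficient of dx_i ∧ dx_j in alpha ∧ beta is (alpha_i * beta_j - alpha_j * beta_i). Collecting: alpha ∧ beta = (x*(3*x - y)) dx ∧ dy + (x*(6*x + z)) dx ∧ dz + (x*(2*y + z)) dy ∧ dz.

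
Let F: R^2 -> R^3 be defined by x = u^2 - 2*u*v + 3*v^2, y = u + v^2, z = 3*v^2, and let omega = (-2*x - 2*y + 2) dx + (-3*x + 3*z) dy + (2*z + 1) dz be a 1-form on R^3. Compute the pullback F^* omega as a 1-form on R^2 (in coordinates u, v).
F^* omega = (-4*u^3 + 12*u^2*v - 7*u^2 - 24*u*v^2 + 10*u*v + 4*u + 16*v^3 - 4*v) du + (4*u^3 - 26*u^2*v + 4*u^2 + 52*u*v^2 - 12*u*v - 4*u - 12*v^3 + 18*v) dv

Using F^*(f dg) = (f ∘ F) d(g ∘ F), substitute each coordinate x_i by F_i(u, v) in f_i, and replace dx_i by d F_i = (∂F_i/∂u) du + (∂F_i/∂v) dv.
  For the x component: f_1(F) = -2*u^2 + 4*u*v - 2*u - 8*v^2 + 2; d F_1 = (2*u - 2*v) du + (-2*u + 6*v) dv
  For the y component: f_2(F) = 3*u*(-u + 2*v); d F_2 = (1) du + (2*v) dv
  For the z component: f_3(F) = 6*v^2 + 1; d F_3 = (0) du + (6*v) dv
Combining and collecting du, dv coefficients:
  coeff of du: -4*u^3 + 12*u^2*v - 7*u^2 - 24*u*v^2 + 10*u*v + 4*u + 16*v^3 - 4*v
  coeff of dv: 4*u^3 - 26*u^2*v + 4*u^2 + 52*u*v^2 - 12*u*v - 4*u - 12*v^3 + 18*v
F^* omega = (-4*u^3 + 12*u^2*v - 7*u^2 - 24*u*v^2 + 10*u*v + 4*u + 16*v^3 - 4*v) du + (4*u^3 - 26*u^2*v + 4*u^2 + 52*u*v^2 - 12*u*v - 4*u - 12*v^3 + 18*v) dv.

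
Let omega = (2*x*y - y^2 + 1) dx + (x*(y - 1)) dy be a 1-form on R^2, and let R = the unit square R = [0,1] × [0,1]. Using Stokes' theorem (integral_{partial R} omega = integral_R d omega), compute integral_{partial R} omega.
integral_(partial R) omega = -1/2

Stokes: integral_partial_R omega = integral_R d omega with d omega = (∂Q/∂x - ∂P/∂y) dx ∧ dy.
  ∂Q/∂x = y - 1
  ∂P/∂y = 2*x - 2*y
  integrand = ∂Q/∂x - ∂P/∂y = -2*x + 3*y - 1.
Integrating over R: integral_0^1 integral_0^1 (-2*x + 3*y - 1) dx dy = -1/2.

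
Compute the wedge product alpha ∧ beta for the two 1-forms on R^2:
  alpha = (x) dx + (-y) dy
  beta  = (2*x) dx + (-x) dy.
alpha ∧ beta = (x*(-x + 2*y)) dx ∧ dy

Distribute the wedge, using dx_i ∧ dx_j = -dx_j ∧ dx_i and dx_i ∧ dx_i = 0. For each pair (i, j) with i < j, the coefficient of dx_i ∧ dx_j in alpha ∧ beta is (alpha_i * beta_j - alpha_j * beta_i). Collecting: alpha ∧ beta = (x*(-x + 2*y)) dx ∧ dy.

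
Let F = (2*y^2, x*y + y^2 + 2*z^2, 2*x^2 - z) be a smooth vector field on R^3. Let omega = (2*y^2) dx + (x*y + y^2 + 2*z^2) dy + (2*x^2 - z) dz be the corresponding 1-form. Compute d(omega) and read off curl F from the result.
d(omega) = (-4*z) dy ∧ dz + (-4*x) dz ∧ dx + (-3*y) dx ∧ dy; curl F = (-4*z, -4*x, -3*y)

d omega = sum_{i<j} (∂f_j/∂x_i - ∂f_i/∂x_j) dx_i ∧ dx_j. Under the identification (dy ∧ dz, dz ∧ dx, dx ∧ dy) ↔ (e_x, e_y, e_z), the coefficients are exactly the components of curl F. Compute:
  ∂R/∂y - ∂Q/∂z = (0) - (4*z) = -4*z
  ∂P/∂z - ∂R/∂x = (0) - (4*x) = -4*x
  ∂Q/∂x - ∂P/∂y = (y) - (4*y) = -3*y.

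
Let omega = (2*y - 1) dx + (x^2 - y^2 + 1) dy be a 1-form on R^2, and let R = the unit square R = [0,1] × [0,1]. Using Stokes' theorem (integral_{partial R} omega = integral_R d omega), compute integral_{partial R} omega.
integral_(partial R) omega = -1

Stokes: integral_partial_R omega = integral_R d omega with d omega = (∂Q/∂x - ∂P/∂y) dx ∧ dy.
  ∂Q/∂x = 2*x
  ∂P/∂y = 2
  integrand = ∂Q/∂x - ∂P/∂y = 2*x - 2.
Integrating over R: integral_0^1 integral_0^1 (2*x - 2) dx dy = -1.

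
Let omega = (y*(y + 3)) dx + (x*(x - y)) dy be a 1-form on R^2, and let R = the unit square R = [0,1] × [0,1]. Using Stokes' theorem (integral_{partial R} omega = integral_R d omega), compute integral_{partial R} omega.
integral_(partial R) omega = -7/2

Stokes: integral_partial_R omega = integral_R d omega with d omega = (∂Q/∂x - ∂P/∂y) dx ∧ dy.
  ∂Q/∂x = 2*x - y
  ∂P/∂y = 2*y + 3
  integrand = ∂Q/∂x - ∂P/∂y = 2*x - 3*y - 3.
Integrating over R: integral_0^1 integral_0^1 (2*x - 3*y - 3) dx dy = -7/2.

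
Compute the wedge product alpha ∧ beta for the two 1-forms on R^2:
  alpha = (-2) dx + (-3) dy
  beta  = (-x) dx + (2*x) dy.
alpha ∧ beta = (-7*x) dx ∧ dy

Distribute the wedge, using dx_i ∧ dx_j = -dx_j ∧ dx_i and dx_i ∧ dx_i = 0. For each pair (i, j) with i < j, the coefficient of dx_i ∧ dx_j in alpha ∧ beta is (alpha_i * beta_j - alpha_j * beta_i). Collecting: alpha ∧ beta = (-7*x) dx ∧ dy.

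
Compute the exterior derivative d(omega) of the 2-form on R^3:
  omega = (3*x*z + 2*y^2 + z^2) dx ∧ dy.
d(omega) = (3*x + 2*z) dx ∧ dy ∧ dz

For a 2-form omega = sum_{i<j} g_{ij} dx_i ∧ dx_j, the exterior derivative is
  d(omega) = sum_{i<j} d(g_{ij}) ∧ dx_i ∧ dx_j = sum_{i<j, k} (∂g_{ij}/∂x_k) dx_k ∧ dx_i ∧ dx_j.
Expand each term, using dx_k ∧ dx_i ∧ dx_j = sgn(permutation) dx_{(a)} ∧ dx_{(b)} ∧ dx_{(c)} with (a < b < c) sorted:
  d(3*x*z + 2*y^2 + z^2) includes (∂/∂z)(3*x*z + 2*y^2 + z^2) dz = (3*x + 2*z) dz, which multiplied by dx ∧ dy gives (3*x + 2*z) dx ∧ dy ∧ dz
Collecting like 3-forms: d(omega) = (3*x + 2*z) dx ∧ dy ∧ dz.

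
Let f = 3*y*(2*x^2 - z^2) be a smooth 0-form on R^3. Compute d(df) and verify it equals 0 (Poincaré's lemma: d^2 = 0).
d(df) = 0

Step 1: df = sum_i (∂f/∂x_i) dx_i = (12*x*y) dx + (6*x^2 - 3*z^2) dy + (-6*y*z) dz.
Step 2: Apply d again. Using the 1-form formula, the coefficient of dx ∧ dy in d(df) is ∂^2 f/∂x ∂y - ∂^2 f/∂y ∂x = (12*x) - (12*x) = 0 (equality of mixed partials for smooth f).
Similarly for dx ∧ dz and dy ∧ dz — all coefficients vanish. So d(df) = 0.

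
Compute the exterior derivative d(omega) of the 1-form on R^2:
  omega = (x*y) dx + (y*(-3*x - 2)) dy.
d(omega) = (-x - 3*y) dx ∧ dy

For a 1-form omega = sum_i f_i dx_i, the exterior derivative is
  d(omega) = sum_{i < j} (∂f_j/∂x_i - ∂f_i/∂x_j) dx_i ∧ dx_j.
  coefficient of dx ∧ dy: ∂f_2/∂x - ∂f_1/∂y = ∂(y*(-3*x - 2))/∂x - ∂(x*y)/∂y = -x - 3*y
Assembling: d(omega) = (-x - 3*y) dx ∧ dy.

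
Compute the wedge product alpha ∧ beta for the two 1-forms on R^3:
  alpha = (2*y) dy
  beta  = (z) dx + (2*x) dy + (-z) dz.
alpha ∧ beta = (-2*y*z) dx ∧ dy + (-2*y*z) dy ∧ dz

Distribute the wedge, using dx_i ∧ dx_j = -dx_j ∧ dx_i and dx_i ∧ dx_i = 0. For each pair (i, j) with i < j, the coefficient of dx_i ∧ dx_j in alpha ∧ beta is (alpha_i * beta_j - alpha_j * beta_i). Collecting: alpha ∧ beta = (-2*y*z) dx ∧ dy + (-2*y*z) dy ∧ dz.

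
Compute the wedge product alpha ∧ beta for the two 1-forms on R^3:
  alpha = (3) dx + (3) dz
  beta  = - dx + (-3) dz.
alpha ∧ beta = (-6) dx ∧ dz

Distribute the wedge, using dx_i ∧ dx_j = -dx_j ∧ dx_i and dx_i ∧ dx_i = 0. For each pair (i, j) with i < j, the coefficient of dx_i ∧ dx_j in alpha ∧ beta is (alpha_i * beta_j - alpha_j * beta_i). Collecting: alpha ∧ beta = (-6) dx ∧ dz.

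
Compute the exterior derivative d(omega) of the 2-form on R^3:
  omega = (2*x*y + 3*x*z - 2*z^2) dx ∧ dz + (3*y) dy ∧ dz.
d(omega) = (-2*x) dx ∧ dy ∧ dz

For a 2-form omega = sum_{i<j} g_{ij} dx_i ∧ dx_j, the exterior derivative is
  d(omega) = sum_{i<j} d(g_{ij}) ∧ dx_i ∧ dx_j = sum_{i<j, k} (∂g_{ij}/∂x_k) dx_k ∧ dx_i ∧ dx_j.
Expand each term, using dx_k ∧ dx_i ∧ dx_j = sgn(permutation) dx_{(a)} ∧ dx_{(b)} ∧ dx_{(c)} with (a < b < c) sorted:
  d(2*x*y + 3*x*z - 2*z^2) includes (∂/∂y)(2*x*y + 3*x*z - 2*z^2) dy = (2*x) dy, which multiplied by dx ∧ dz gives (-2*x) dx ∧ dy ∧ dz
Collecting like 3-forms: d(omega) = (-2*x) dx ∧ dy ∧ dz.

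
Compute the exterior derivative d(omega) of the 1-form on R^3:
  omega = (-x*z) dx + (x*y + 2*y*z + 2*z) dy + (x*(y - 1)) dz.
d(omega) = (y) dx ∧ dy + (x + y - 1) dx ∧ dz + (x - 2*y - 2) dy ∧ dz

For a 1-form omega = sum_i f_i dx_i, the exterior derivative is
  d(omega) = sum_{i < j} (∂f_j/∂x_i - ∂f_i/∂x_j) dx_i ∧ dx_j.
  coefficient of dx ∧ dy: ∂f_2/∂x - ∂f_1/∂y = ∂(x*y + 2*y*z + 2*z)/∂x - ∂(-x*z)/∂y = y
  coefficient of dx ∧ dz: ∂f_3/∂x - ∂f_1/∂z = ∂(x*(y - 1))/∂x - ∂(-x*z)/∂z = x + y - 1
  coefficient of dy ∧ dz: ∂f_3/∂y - ∂f_2/∂z = ∂(x*(y - 1))/∂y - ∂(x*y + 2*y*z + 2*z)/∂z = x - 2*y - 2
Assembling: d(omega) = (y) dx ∧ dy + (x + y - 1) dx ∧ dz + (x - 2*y - 2) dy ∧ dz.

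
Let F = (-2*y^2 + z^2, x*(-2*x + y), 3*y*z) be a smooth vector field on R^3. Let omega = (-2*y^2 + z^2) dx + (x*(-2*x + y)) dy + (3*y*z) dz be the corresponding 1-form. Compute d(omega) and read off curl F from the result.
d(omega) = (3*z) dy ∧ dz + (2*z) dz ∧ dx + (-4*x + 5*y) dx ∧ dy; curl F = (3*z, 2*z, -4*x + 5*y)

d omega = sum_{i<j} (∂f_j/∂x_i - ∂f_i/∂x_j) dx_i ∧ dx_j. Under the identification (dy ∧ dz, dz ∧ dx, dx ∧ dy) ↔ (e_x, e_y, e_z), the coefficients are exactly the components of curl F. Compute:
  ∂R/∂y - ∂Q/∂z = (3*z) - (0) = 3*z
  ∂P/∂z - ∂R/∂x = (2*z) - (0) = 2*z
  ∂Q/∂x - ∂P/∂y = (-4*x + y) - (-4*y) = -4*x + 5*y.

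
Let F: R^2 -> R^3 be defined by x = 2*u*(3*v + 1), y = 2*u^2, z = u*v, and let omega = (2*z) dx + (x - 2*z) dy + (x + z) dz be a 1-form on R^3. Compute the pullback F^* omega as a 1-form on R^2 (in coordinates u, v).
F^* omega = (u*(16*u*v + 8*u + 19*v^2 + 6*v)) du + (u^2*(19*v + 2)) dv

Using F^*(f dg) = (f ∘ F) d(g ∘ F), substitute each coordinate x_i by F_i(u, v) in f_i, and replace dx_i by d F_i = (∂F_i/∂u) du + (∂F_i/∂v) dv.
  For the x component: f_1(F) = 2*u*v; d F_1 = (6*v + 2) du + (6*u) dv
  For the y component: f_2(F) = 2*u*(2*v + 1); d F_2 = (4*u) du + (0) dv
  For the z component: f_3(F) = u*(7*v + 2); d F_3 = (v) du + (u) dv
Combining and collecting du, dv coefficients:
  coeff of du: u*(16*u*v + 8*u + 19*v^2 + 6*v)
  coeff of dv: u^2*(19*v + 2)
F^* omega = (u*(16*u*v + 8*u + 19*v^2 + 6*v)) du + (u^2*(19*v + 2)) dv.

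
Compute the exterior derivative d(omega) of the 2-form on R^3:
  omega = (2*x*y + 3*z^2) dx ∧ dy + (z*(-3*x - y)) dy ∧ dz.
d(omega) = (3*z) dx ∧ dy ∧ dz

For a 2-form omega = sum_{i<j} g_{ij} dx_i ∧ dx_j, the exterior derivative is
  d(omega) = sum_{i<j} d(g_{ij}) ∧ dx_i ∧ dx_j = sum_{i<j, k} (∂g_{ij}/∂x_k) dx_k ∧ dx_i ∧ dx_j.
Expand each term, using dx_k ∧ dx_i ∧ dx_j = sgn(permutation) dx_{(a)} ∧ dx_{(b)} ∧ dx_{(c)} with (a < b < c) sorted:
  d(2*x*y + 3*z^2) includes (∂/∂z)(2*x*y + 3*z^2) dz = (6*z) dz, which multiplied by dx ∧ dy gives (6*z) dx ∧ dy ∧ dz
  d(z*(-3*x - y)) includes (∂/∂x)(z*(-3*x - y)) dx = (-3*z) dx, which multiplied by dy ∧ dz gives (-3*z) dx ∧ dy ∧ dz
Collecting like 3-forms: d(omega) = (3*z) dx ∧ dy ∧ dz.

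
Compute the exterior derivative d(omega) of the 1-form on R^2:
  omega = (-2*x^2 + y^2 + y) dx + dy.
d(omega) = (-2*y - 1) dx ∧ dy

For a 1-form omega = sum_i f_i dx_i, the exterior derivative is
  d(omega) = sum_{i < j} (∂f_j/∂x_i - ∂f_i/∂x_j) dx_i ∧ dx_j.
  coefficient of dx ∧ dy: ∂f_2/∂x - ∂f_1/∂y = ∂(1)/∂x - ∂(-2*x^2 + y^2 + y)/∂y = -2*y - 1
Assembling: d(omega) = (-2*y - 1) dx ∧ dy.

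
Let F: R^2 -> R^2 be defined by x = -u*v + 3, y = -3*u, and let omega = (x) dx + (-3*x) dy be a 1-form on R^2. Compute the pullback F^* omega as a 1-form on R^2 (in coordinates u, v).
F^* omega = (u*v^2 - 9*u*v - 3*v + 27) du + (u*(u*v - 3)) dv

Using F^*(f dg) = (f ∘ F) d(g ∘ F), substitute each coordinate x_i by F_i(u, v) in f_i, and replace dx_i by d F_i = (∂F_i/∂u) du + (∂F_i/∂v) dv.
  For the x component: f_1(F) = -u*v + 3; d F_1 = (-v) du + (-u) dv
  For the y component: f_2(F) = 3*u*v - 9; d F_2 = (-3) du + (0) dv
Combining and collecting du, dv coefficients:
  coeff of du: u*v^2 - 9*u*v - 3*v + 27
  coeff of dv: u*(u*v - 3)
F^* omega = (u*v^2 - 9*u*v - 3*v + 27) du + (u*(u*v - 3)) dv.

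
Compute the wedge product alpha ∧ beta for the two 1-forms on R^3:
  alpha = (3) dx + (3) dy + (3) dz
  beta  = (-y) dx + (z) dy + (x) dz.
alpha ∧ beta = (3*y + 3*z) dx ∧ dy + (3*x + 3*y) dx ∧ dz + (3*x - 3*z) dy ∧ dz

Distribute the wedge, using dx_i ∧ dx_j = -dx_j ∧ dx_i and dx_i ∧ dx_i = 0. For each pair (i, j) with i < j, the coefficient of dx_i ∧ dx_j in alpha ∧ beta is (alpha_i * beta_j - alpha_j * beta_i). Collecting: alpha ∧ beta = (3*y + 3*z) dx ∧ dy + (3*x + 3*y) dx ∧ dz + (3*x - 3*z) dy ∧ dz.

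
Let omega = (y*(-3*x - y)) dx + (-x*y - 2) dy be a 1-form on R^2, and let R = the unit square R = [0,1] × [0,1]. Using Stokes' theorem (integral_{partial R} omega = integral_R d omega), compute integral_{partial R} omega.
integral_(partial R) omega = 2

Stokes: integral_partial_R omega = integral_R d omega with d omega = (∂Q/∂x - ∂P/∂y) dx ∧ dy.
  ∂Q/∂x = -y
  ∂P/∂y = -3*x - 2*y
  integrand = ∂Q/∂x - ∂P/∂y = 3*x + y.
Integrating over R: integral_0^1 integral_0^1 (3*x + y) dx dy = 2.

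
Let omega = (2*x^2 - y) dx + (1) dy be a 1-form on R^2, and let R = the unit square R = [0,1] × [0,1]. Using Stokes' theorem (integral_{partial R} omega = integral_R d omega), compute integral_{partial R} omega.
integral_(partial R) omega = 1

Stokes: integral_partial_R omega = integral_R d omega with d omega = (∂Q/∂x - ∂P/∂y) dx ∧ dy.
  ∂Q/∂x = 0
  ∂P/∂y = -1
  integrand = ∂Q/∂x - ∂P/∂y = 1.
Integrating over R: integral_0^1 integral_0^1 (1) dx dy = 1.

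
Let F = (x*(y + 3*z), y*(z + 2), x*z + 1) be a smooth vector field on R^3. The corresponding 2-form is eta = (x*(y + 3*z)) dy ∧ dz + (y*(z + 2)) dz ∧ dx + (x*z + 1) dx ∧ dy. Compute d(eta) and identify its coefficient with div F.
d(eta) = (x + y + 4*z + 2) dx ∧ dy ∧ dz; div F = x + y + 4*z + 2

For a 2-form in R^3 of the form above, applying d gives a 3-form with coefficient ∂P/∂x + ∂Q/∂y + ∂R/∂z:
  ∂P/∂x = y + 3*z
  ∂Q/∂y = z + 2
  ∂R/∂z = x
Sum = x + y + 4*z + 2, which is exactly div F.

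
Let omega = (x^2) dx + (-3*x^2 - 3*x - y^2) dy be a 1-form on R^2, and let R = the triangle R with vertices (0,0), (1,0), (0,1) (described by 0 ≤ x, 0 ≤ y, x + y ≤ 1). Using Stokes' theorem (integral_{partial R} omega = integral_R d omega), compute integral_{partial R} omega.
integral_(partial R) omega = -5/2

Stokes: integral_partial_R omega = integral_R d omega with d omega = (∂Q/∂x - ∂P/∂y) dx ∧ dy.
  ∂Q/∂x = -6*x - 3
  ∂P/∂y = 0
  integrand = ∂Q/∂x - ∂P/∂y = -6*x - 3.
Integrating over R: integral_0^1 integral_0^{1-x} (-6*x - 3) dy dx = -5/2.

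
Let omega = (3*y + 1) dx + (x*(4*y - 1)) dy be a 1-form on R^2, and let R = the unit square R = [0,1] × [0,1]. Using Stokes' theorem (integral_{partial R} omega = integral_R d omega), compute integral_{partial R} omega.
integral_(partial R) omega = -2

Stokes: integral_partial_R omega = integral_R d omega with d omega = (∂Q/∂x - ∂P/∂y) dx ∧ dy.
  ∂Q/∂x = 4*y - 1
  ∂P/∂y = 3
  integrand = ∂Q/∂x - ∂P/∂y = 4*y - 4.
Integrating over R: integral_0^1 integral_0^1 (4*y - 4) dx dy = -2.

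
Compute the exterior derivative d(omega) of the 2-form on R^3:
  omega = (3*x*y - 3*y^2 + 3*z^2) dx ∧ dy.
d(omega) = (6*z) dx ∧ dy ∧ dz

For a 2-form omega = sum_{i<j} g_{ij} dx_i ∧ dx_j, the exterior derivative is
  d(omega) = sum_{i<j} d(g_{ij}) ∧ dx_i ∧ dx_j = sum_{i<j, k} (∂g_{ij}/∂x_k) dx_k ∧ dx_i ∧ dx_j.
Expand each term, using dx_k ∧ dx_i ∧ dx_j = sgn(permutation) dx_{(a)} ∧ dx_{(b)} ∧ dx_{(c)} with (a < b < c) sorted:
  d(3*x*y - 3*y^2 + 3*z^2) includes (∂/∂z)(3*x*y - 3*y^2 + 3*z^2) dz = (6*z) dz, which multiplied by dx ∧ dy gives (6*z) dx ∧ dy ∧ dz
Collecting like 3-forms: d(omega) = (6*z) dx ∧ dy ∧ dz.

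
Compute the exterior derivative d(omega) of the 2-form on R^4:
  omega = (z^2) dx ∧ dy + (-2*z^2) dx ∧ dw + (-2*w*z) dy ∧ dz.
d(omega) = (2*z) dx ∧ dy ∧ dz + (4*z) dx ∧ dz ∧ dw + (-2*z) dy ∧ dz ∧ dw

For a 2-form omega = sum_{i<j} g_{ij} dx_i ∧ dx_j, the exterior derivative is
  d(omega) = sum_{i<j} d(g_{ij}) ∧ dx_i ∧ dx_j = sum_{i<j, k} (∂g_{ij}/∂x_k) dx_k ∧ dx_i ∧ dx_j.
Expand each term, using dx_k ∧ dx_i ∧ dx_j = sgn(permutation) dx_{(a)} ∧ dx_{(b)} ∧ dx_{(c)} with (a < b < c) sorted:
  d(z^2) includes (∂/∂z)(z^2) dz = (2*z) dz, which multiplied by dx ∧ dy gives (2*z) dx ∧ dy ∧ dz
  d(-2*z^2) includes (∂/∂z)(-2*z^2) dz = (-4*z) dz, which multiplied by dx ∧ dw gives (4*z) dx ∧ dz ∧ dw
  d(-2*w*z) includes (∂/∂w)(-2*w*z) dw = (-2*z) dw, which multiplied by dy ∧ dz gives (-2*z) dy ∧ dz ∧ dw
Collecting like 3-forms: d(omega) = (2*z) dx ∧ dy ∧ dz + (4*z) dx ∧ dz ∧ dw + (-2*z) dy ∧ dz ∧ dw.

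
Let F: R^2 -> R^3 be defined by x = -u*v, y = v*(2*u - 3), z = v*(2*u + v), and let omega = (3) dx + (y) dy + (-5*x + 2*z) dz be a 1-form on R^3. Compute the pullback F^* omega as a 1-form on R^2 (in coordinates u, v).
F^* omega = (v*(22*u*v + 4*v^2 - 6*v - 3)) du + (22*u^2*v + 22*u*v^2 - 12*u*v - 3*u + 4*v^3 + 9*v) dv

Using F^*(f dg) = (f ∘ F) d(g ∘ F), substitute each coordinate x_i by F_i(u, v) in f_i, and replace dx_i by d F_i = (∂F_i/∂u) du + (∂F_i/∂v) dv.
  For the x component: f_1(F) = 3; d F_1 = (-v) du + (-u) dv
  For the y component: f_2(F) = v*(2*u - 3); d F_2 = (2*v) du + (2*u - 3) dv
  For the z component: f_3(F) = v*(9*u + 2*v); d F_3 = (2*v) du + (2*u + 2*v) dv
Combining and collecting du, dv coefficients:
  coeff of du: v*(22*u*v + 4*v^2 - 6*v - 3)
  coeff of dv: 22*u^2*v + 22*u*v^2 - 12*u*v - 3*u + 4*v^3 + 9*v
F^* omega = (v*(22*u*v + 4*v^2 - 6*v - 3)) du + (22*u^2*v + 22*u*v^2 - 12*u*v - 3*u + 4*v^3 + 9*v) dv.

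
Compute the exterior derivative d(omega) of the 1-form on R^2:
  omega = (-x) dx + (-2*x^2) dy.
d(omega) = (-4*x) dx ∧ dy

For a 1-form omega = sum_i f_i dx_i, the exterior derivative is
  d(omega) = sum_{i < j} (∂f_j/∂x_i - ∂f_i/∂x_j) dx_i ∧ dx_j.
  coefficient of dx ∧ dy: ∂f_2/∂x - ∂f_1/∂y = ∂(-2*x^2)/∂x - ∂(-x)/∂y = -4*x
Assembling: d(omega) = (-4*x) dx ∧ dy.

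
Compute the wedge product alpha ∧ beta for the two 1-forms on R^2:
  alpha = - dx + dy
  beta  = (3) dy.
alpha ∧ beta = (-3) dx ∧ dy

Distribute the wedge, using dx_i ∧ dx_j = -dx_j ∧ dx_i and dx_i ∧ dx_i = 0. For each pair (i, j) with i < j, the coefficient of dx_i ∧ dx_j in alpha ∧ beta is (alpha_i * beta_j - alpha_j * beta_i). Collecting: alpha ∧ beta = (-3) dx ∧ dy.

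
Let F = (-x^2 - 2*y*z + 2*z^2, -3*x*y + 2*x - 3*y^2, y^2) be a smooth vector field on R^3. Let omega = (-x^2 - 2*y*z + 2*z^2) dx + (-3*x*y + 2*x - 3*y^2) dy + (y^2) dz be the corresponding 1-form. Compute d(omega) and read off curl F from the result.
d(omega) = (2*y) dy ∧ dz + (-2*y + 4*z) dz ∧ dx + (-3*y + 2*z + 2) dx ∧ dy; curl F = (2*y, -2*y + 4*z, -3*y + 2*z + 2)

d omega = sum_{i<j} (∂f_j/∂x_i - ∂f_i/∂x_j) dx_i ∧ dx_j. Under the identification (dy ∧ dz, dz ∧ dx, dx ∧ dy) ↔ (e_x, e_y, e_z), the coefficients are exactly the components of curl F. Compute:
  ∂R/∂y - ∂Q/∂z = (2*y) - (0) = 2*y
  ∂P/∂z - ∂R/∂x = (-2*y + 4*z) - (0) = -2*y + 4*z
  ∂Q/∂x - ∂P/∂y = (2 - 3*y) - (-2*z) = -3*y + 2*z + 2.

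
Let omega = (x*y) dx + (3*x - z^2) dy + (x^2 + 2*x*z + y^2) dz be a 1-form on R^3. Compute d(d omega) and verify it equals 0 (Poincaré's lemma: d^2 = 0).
d(d omega) = 0

Step 1: d omega = sum_{i<j} (∂f_j/∂x_i - ∂f_i/∂x_j) dx_i ∧ dx_j:
  coeff of dx ∧ dy: 3 - x
  coeff of dx ∧ dz: 2*x + 2*z
  coeff of dy ∧ dz: 2*y + 2*z
Step 2: Apply d again to each 2-form coefficient. The only possible 3-form in R^3 is dx ∧ dy ∧ dz, with coefficient
  ∂(coeff of dy∧dz)/∂x - ∂(coeff of dx∧dz)/∂y + ∂(coeff of dx∧dy)/∂z
  = ∂/∂x (2*y + 2*z) - ∂/∂y (2*x + 2*z) + ∂/∂z (3 - x).
Each of these terms simplifies to sums of mixed partials that cancel in pairs. The result is 0 (by equality of mixed partials for smooth functions — Schwarz / Clairaut).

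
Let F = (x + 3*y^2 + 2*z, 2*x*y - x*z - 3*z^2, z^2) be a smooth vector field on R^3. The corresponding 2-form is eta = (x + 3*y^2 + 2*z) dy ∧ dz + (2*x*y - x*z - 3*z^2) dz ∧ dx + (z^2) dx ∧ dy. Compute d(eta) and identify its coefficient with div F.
d(eta) = (2*x + 2*z + 1) dx ∧ dy ∧ dz; div F = 2*x + 2*z + 1

For a 2-form in R^3 of the form above, applying d gives a 3-form with coefficient ∂P/∂x + ∂Q/∂y + ∂R/∂z:
  ∂P/∂x = 1
  ∂Q/∂y = 2*x
  ∂R/∂z = 2*z
Sum = 2*x + 2*z + 1, which is exactly div F.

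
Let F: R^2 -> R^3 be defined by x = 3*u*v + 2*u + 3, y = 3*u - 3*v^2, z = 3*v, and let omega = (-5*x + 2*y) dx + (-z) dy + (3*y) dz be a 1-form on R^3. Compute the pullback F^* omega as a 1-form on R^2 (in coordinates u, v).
F^* omega = (-45*u*v^2 - 42*u*v - 8*u - 18*v^3 - 12*v^2 - 54*v - 30) du + (-45*u^2*v - 12*u^2 - 18*u*v^2 - 18*u - 9*v^2) dv

Using F^*(f dg) = (f ∘ F) d(g ∘ F), substitute each coordinate x_i by F_i(u, v) in f_i, and replace dx_i by d F_i = (∂F_i/∂u) du + (∂F_i/∂v) dv.
  For the x component: f_1(F) = -15*u*v - 4*u - 6*v^2 - 15; d F_1 = (3*v + 2) du + (3*u) dv
  For the y component: f_2(F) = -3*v; d F_2 = (3) du + (-6*v) dv
  For the z component: f_3(F) = 9*u - 9*v^2; d F_3 = (0) du + (3) dv
Combining and collecting du, dv coefficients:
  coeff of du: -45*u*v^2 - 42*u*v - 8*u - 18*v^3 - 12*v^2 - 54*v - 30
  coeff of dv: -45*u^2*v - 12*u^2 - 18*u*v^2 - 18*u - 9*v^2
F^* omega = (-45*u*v^2 - 42*u*v - 8*u - 18*v^3 - 12*v^2 - 54*v - 30) du + (-45*u^2*v - 12*u^2 - 18*u*v^2 - 18*u - 9*v^2) dv.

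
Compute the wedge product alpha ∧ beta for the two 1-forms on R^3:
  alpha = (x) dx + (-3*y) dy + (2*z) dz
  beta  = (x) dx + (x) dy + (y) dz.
alpha ∧ beta = (x*(x + 3*y)) dx ∧ dy + (x*(y - 2*z)) dx ∧ dz + (-2*x*z - 3*y^2) dy ∧ dz

Distribute the wedge, using dx_i ∧ dx_j = -dx_j ∧ dx_i and dx_i ∧ dx_i = 0. For each pair (i, j) with i < j, the coefficient of dx_i ∧ dx_j in alpha ∧ beta is (alpha_i * beta_j - alpha_j * beta_i). Collecting: alpha ∧ beta = (x*(x + 3*y)) dx ∧ dy + (x*(y - 2*z)) dx ∧ dz + (-2*x*z - 3*y^2) dy ∧ dz.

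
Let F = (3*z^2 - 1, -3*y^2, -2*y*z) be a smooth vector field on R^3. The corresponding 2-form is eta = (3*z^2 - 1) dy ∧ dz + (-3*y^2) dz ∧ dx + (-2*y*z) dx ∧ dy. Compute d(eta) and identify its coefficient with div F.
d(eta) = (-8*y) dx ∧ dy ∧ dz; div F = -8*y

For a 2-form in R^3 of the form above, applying d gives a 3-form with coefficient ∂P/∂x + ∂Q/∂y + ∂R/∂z:
  ∂P/∂x = 0
  ∂Q/∂y = -6*y
  ∂R/∂z = -2*y
Sum = -8*y, which is exactly div F.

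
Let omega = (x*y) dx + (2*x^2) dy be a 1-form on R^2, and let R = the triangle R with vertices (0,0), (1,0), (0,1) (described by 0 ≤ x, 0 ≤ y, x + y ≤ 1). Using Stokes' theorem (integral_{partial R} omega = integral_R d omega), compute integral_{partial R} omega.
integral_(partial R) omega = 1/2

Stokes: integral_partial_R omega = integral_R d omega with d omega = (∂Q/∂x - ∂P/∂y) dx ∧ dy.
  ∂Q/∂x = 4*x
  ∂P/∂y = x
  integrand = ∂Q/∂x - ∂P/∂y = 3*x.
Integrating over R: integral_0^1 integral_0^{1-x} (3*x) dy dx = 1/2.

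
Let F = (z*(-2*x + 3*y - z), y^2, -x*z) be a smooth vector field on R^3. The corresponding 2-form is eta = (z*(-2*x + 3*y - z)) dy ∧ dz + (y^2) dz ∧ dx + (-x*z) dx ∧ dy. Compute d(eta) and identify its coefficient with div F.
d(eta) = (-x + 2*y - 2*z) dx ∧ dy ∧ dz; div F = -x + 2*y - 2*z

For a 2-form in R^3 of the form above, applying d gives a 3-form with coefficient ∂P/∂x + ∂Q/∂y + ∂R/∂z:
  ∂P/∂x = -2*z
  ∂Q/∂y = 2*y
  ∂R/∂z = -x
Sum = -x + 2*y - 2*z, which is exactly div F.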